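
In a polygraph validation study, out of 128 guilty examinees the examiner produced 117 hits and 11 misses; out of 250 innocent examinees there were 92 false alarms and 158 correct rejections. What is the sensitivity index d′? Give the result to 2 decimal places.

d′ = 1.70

H = 117/128 = 0.9141
FA = 92/250 = 0.3680
z(0.9141) = 1.366, z(0.3680) = -0.337
d' = z(H) − z(FA) = 1.366 − (-0.337) = 1.703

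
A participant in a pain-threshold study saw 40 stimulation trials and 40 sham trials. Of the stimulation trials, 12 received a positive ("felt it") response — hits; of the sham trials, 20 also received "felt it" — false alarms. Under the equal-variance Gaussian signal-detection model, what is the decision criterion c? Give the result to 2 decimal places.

H = 12/40 = 0.3000
FA = 20/40 = 0.5000
Φ⁻¹(H) = -0.5244
Φ⁻¹(FA) = 0.0000
c = −½·[z(H) + z(FA)] = −0.5 × (-0.5244 + 0.0000) = 0.2622
c > 0: the participant has a conservative response bias.

c = 0.26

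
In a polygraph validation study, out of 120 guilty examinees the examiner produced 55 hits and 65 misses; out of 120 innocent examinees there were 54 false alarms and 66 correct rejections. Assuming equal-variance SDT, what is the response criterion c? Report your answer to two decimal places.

c = 0.12

H = 55/120 = 0.4583
FA = 54/120 = 0.4500
Φ⁻¹(0.4583) = -0.1047, Φ⁻¹(0.4500) = -0.1257
c = −½·[z(H) + z(FA)] = −0.5 × (-0.1047 + (-0.1257)) = 0.1152
c > 0: the examiner has a conservative response bias.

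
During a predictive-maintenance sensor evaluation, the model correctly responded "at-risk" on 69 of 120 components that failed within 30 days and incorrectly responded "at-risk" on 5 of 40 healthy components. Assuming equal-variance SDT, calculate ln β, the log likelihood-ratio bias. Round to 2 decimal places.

H = 69/120 = 0.5750
FA = 5/40 = 0.1250
z(H) = z(0.5750) = 0.189
z(FA) = z(0.1250) = -1.150
ln β = −½·[z(H)² − z(FA)²] = −0.5 × (0.036 − 1.323) = 0.6435

ln β = 0.64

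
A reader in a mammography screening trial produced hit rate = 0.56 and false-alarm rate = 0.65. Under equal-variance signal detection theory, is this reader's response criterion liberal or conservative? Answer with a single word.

z(H) = 0.151, z(FA) = 0.385
c = −½·(z(H) + z(FA)) = -0.268
c < 0 → liberal criterion (biased toward responding “yes”).

liberal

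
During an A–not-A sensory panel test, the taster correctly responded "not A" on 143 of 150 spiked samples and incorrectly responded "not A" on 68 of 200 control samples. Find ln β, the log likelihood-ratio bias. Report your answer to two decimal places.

H = 143/150 = 0.9533
FA = 68/200 = 0.3400
z(H) = 1.678
z(FA) = -0.412
ln β = −½·[z(H)² − z(FA)²] = −0.5 × (2.816 − 0.170) = -1.323

ln β = -1.32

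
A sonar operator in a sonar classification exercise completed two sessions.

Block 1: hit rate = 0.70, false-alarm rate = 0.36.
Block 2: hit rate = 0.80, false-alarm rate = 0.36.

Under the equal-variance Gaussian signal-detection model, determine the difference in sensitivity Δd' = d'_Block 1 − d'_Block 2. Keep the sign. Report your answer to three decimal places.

Block 1: z(0.70) = 0.5244, z(0.36) = -0.3585, d' = 0.8829
Block 2: z(0.80) = 0.8416, z(0.36) = -0.3585, d' = 1.2001
Δd' = d'_Block 1 − d'_Block 2 = 0.8829 − 1.2001 = -0.3172
Block 2 has the higher sensitivity.

Δd' = -0.317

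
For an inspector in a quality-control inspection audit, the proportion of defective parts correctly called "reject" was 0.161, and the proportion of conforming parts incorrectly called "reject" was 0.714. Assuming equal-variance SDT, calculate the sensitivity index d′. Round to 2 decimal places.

d′ = -1.56

z(0.161) = -0.990, z(0.714) = 0.565
d' = z(H) − z(FA) = -0.990 − 0.565 = -1.555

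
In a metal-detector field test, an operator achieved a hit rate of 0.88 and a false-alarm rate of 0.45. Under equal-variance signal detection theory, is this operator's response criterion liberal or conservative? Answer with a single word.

liberal

z(H) = 1.175, z(FA) = -0.126
c = −½·(z(H) + z(FA)) = -0.5245
c < 0 → liberal criterion (biased toward responding “yes”).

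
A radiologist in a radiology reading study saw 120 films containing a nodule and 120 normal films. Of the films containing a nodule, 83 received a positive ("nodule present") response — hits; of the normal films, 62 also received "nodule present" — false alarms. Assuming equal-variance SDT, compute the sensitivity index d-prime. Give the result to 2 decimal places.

d-prime = 0.46

H = 83/120 = 0.6917
FA = 62/120 = 0.5167
z(0.6917) = 0.501, z(0.5167) = 0.042
d' = z(H) − z(FA) = 0.501 − 0.042 = 0.459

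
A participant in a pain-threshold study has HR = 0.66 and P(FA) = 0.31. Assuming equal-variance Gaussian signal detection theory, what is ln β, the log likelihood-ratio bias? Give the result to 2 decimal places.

ln β = 0.04

Φ⁻¹(0.66) = 0.412, Φ⁻¹(0.31) = -0.496
ln β = −½·[z(H)² − z(FA)²] = −0.5 × (0.170 − 0.246) = 0.038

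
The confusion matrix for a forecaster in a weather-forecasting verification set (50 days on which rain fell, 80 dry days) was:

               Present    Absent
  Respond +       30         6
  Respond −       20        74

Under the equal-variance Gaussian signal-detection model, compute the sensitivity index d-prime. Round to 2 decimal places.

d-prime = 1.69

H = 30/50 = 0.6000
FA = 6/80 = 0.0750
z(0.6000) = 0.2533, z(0.0750) = -1.4395
d' = z(H) − z(FA) = 0.2533 − (-1.4395) = 1.6928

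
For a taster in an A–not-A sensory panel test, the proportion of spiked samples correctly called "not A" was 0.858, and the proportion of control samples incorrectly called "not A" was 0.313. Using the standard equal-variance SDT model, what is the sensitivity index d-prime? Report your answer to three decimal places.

d-prime = 1.559

Φ⁻¹(H) = Φ⁻¹(0.858) = 1.0714
Φ⁻¹(FA) = Φ⁻¹(0.313) = -0.4874
d' = z(H) − z(FA) = 1.0714 − (-0.4874) = 1.5588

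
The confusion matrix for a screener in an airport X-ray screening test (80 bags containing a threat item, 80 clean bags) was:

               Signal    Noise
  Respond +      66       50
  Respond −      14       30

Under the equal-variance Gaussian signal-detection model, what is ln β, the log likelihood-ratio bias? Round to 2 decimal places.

H = 66/80 = 0.8250
FA = 50/80 = 0.6250
z(0.8250) = 0.935, z(0.6250) = 0.319
ln β = −½·[z(H)² − z(FA)²] = −0.5 × (0.874 − 0.102) = -0.386

ln β = -0.39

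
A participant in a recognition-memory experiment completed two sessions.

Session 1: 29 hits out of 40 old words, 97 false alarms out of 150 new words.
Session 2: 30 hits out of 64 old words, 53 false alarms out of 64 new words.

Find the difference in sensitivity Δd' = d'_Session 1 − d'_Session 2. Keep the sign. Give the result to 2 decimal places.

Session 1: z(0.7250) = 0.598, z(0.6467) = 0.376, d' = 0.222
Session 2: z(0.4688) = -0.078, z(0.8281) = 0.947, d' = -1.025
Δd' = d'_Session 1 − d'_Session 2 = 0.222 − (-1.025) = 1.247
Session 1 has the higher sensitivity.

Δd' = 1.25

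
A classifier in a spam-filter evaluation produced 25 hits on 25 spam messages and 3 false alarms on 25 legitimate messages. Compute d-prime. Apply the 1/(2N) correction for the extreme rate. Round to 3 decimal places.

The hit rate is 25/25 = 1, so apply the 1/(2N) correction: H → 1 − 1/(2·25) = 0.98000.
z(H) = z(0.98000) = 2.0537
z(FA) = z(0.12000) = -1.1750
d' = 2.0537 − (-1.1750) = 3.2287

d-prime = 3.229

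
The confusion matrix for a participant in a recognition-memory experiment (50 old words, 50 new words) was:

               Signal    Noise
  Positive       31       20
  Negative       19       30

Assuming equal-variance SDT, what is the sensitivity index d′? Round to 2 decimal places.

H = 31/50 = 0.6200
FA = 20/50 = 0.4000
Φ⁻¹(H) = Φ⁻¹(0.6200) = 0.305
Φ⁻¹(FA) = Φ⁻¹(0.4000) = -0.253
d' = z(H) − z(FA) = 0.305 − (-0.253) = 0.558

d′ = 0.56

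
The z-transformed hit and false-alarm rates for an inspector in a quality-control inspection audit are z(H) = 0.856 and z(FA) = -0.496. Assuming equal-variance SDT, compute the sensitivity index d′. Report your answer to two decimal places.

d′ = 1.35

d' = z(H) − z(FA) = 0.856 − (-0.496) = 1.352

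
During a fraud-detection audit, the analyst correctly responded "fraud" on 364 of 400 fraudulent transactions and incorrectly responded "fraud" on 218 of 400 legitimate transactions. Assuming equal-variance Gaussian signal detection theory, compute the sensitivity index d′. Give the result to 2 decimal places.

H = 364/400 = 0.9100
FA = 218/400 = 0.5450
z(H) = 1.341
z(FA) = 0.113
d' = z(H) − z(FA) = 1.341 − 0.113 = 1.228

d′ = 1.23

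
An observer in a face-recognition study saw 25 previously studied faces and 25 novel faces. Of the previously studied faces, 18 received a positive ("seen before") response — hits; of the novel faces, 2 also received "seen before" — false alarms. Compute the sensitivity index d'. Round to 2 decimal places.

d' = 1.99

H = 18/25 = 0.7200
FA = 2/25 = 0.0800
z(H) = 0.5828
z(FA) = -1.4051
d' = z(H) − z(FA) = 0.5828 − (-1.4051) = 1.9879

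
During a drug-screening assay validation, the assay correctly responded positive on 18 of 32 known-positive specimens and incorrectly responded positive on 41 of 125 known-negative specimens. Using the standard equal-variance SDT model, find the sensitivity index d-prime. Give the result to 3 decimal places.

d-prime = 0.603

H = 18/32 = 0.5625
FA = 41/125 = 0.3280
z(H) = 0.1573
z(FA) = -0.4454
d' = z(H) − z(FA) = 0.1573 − (-0.4454) = 0.6027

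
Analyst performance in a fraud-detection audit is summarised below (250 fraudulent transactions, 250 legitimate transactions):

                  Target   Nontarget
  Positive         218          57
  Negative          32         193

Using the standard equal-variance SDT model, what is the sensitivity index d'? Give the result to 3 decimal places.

H = 218/250 = 0.8720
FA = 57/250 = 0.2280
z(H) = z(0.8720) = 1.1359
z(FA) = z(0.2280) = -0.7454
d' = z(H) − z(FA) = 1.1359 − (-0.7454) = 1.8813

d' = 1.881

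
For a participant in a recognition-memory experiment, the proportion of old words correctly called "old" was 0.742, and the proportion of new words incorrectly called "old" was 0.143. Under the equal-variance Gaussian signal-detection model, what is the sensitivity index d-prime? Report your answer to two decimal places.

d-prime = 1.72

z(0.742) = 0.650, z(0.143) = -1.067
d' = z(H) − z(FA) = 0.650 − (-1.067) = 1.717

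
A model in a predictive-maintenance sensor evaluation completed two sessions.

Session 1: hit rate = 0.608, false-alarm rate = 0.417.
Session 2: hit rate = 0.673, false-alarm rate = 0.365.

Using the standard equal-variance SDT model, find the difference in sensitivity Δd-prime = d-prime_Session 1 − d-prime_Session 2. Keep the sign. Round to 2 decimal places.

Session 1: z(0.608) = 0.274, z(0.417) = -0.210, d' = 0.484
Session 2: z(0.673) = 0.448, z(0.365) = -0.345, d' = 0.793
Δd' = d'_Session 1 − d'_Session 2 = 0.484 − 0.793 = -0.309
Session 2 has the higher sensitivity.

Δd-prime = -0.31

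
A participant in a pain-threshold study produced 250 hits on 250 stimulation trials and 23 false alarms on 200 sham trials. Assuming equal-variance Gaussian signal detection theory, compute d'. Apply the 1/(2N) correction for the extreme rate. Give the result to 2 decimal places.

The hit rate is 250/250 = 1, so apply the 1/(2N) correction: H → 1 − 1/(2·250) = 0.99800.
z(H) = z(0.99800) = 2.878
z(FA) = z(0.11500) = -1.200
d' = 2.878 − (-1.200) = 4.078

d' = 4.08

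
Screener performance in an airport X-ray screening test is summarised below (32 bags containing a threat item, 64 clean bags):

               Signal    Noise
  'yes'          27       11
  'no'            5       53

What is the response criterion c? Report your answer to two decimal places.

c = -0.03

H = 27/32 = 0.8438
FA = 11/64 = 0.1719
z(0.8438) = 1.0102, z(0.1719) = -0.9467
c = −½·[z(H) + z(FA)] = −0.5 × (1.0102 + (-0.9467)) = -0.03175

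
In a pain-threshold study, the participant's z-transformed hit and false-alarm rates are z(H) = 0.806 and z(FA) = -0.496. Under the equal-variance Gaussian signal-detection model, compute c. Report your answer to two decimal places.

c = -0.16

c = −½·[z(H) + z(FA)] = −½·(0.806 + (-0.496)) = -0.155
c < 0: the participant has a liberal response bias.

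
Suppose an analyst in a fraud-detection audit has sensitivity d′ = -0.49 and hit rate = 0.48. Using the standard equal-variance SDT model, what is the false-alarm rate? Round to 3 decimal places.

false-alarm rate = 0.670

z(hit rate) = z(0.48) = -0.0502
z(FA) = z(H) − d' = -0.0502 − (-0.49) = 0.4398
false-alarm rate = Φ(0.4398) = 0.6700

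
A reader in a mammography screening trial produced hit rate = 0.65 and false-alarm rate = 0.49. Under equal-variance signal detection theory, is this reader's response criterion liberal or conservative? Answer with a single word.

z(H) = 0.385, z(FA) = -0.025
c = −½·(z(H) + z(FA)) = -0.180
c < 0 → liberal criterion (biased toward responding “yes”).

liberal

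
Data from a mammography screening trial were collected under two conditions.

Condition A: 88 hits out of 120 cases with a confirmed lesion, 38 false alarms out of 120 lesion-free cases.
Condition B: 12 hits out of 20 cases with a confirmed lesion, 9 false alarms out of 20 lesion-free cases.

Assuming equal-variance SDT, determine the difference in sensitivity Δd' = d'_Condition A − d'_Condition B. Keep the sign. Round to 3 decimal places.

Δd' = 0.721

Condition A: z(0.7333) = 0.6228, z(0.3167) = -0.4769, d' = 1.0997
Condition B: z(0.6000) = 0.2533, z(0.4500) = -0.1257, d' = 0.3790
Δd' = d'_Condition A − d'_Condition B = 1.0997 − 0.3790 = 0.7207
Condition A has the higher sensitivity.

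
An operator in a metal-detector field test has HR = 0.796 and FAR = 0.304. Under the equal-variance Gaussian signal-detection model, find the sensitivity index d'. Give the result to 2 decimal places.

d' = 1.34

z(H) = z(0.796) = 0.827
z(FA) = z(0.304) = -0.513
d' = z(H) − z(FA) = 0.827 − (-0.513) = 1.340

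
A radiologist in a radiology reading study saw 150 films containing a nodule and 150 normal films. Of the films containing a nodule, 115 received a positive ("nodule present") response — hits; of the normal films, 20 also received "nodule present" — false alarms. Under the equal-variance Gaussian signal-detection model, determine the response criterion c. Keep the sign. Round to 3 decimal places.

H = 115/150 = 0.7667
FA = 20/150 = 0.1333
Φ⁻¹(H) = 0.7280
Φ⁻¹(FA) = -1.1109
c = −½·[z(H) + z(FA)] = −0.5 × (0.7280 + (-1.1109)) = 0.19145
c > 0: the radiologist has a conservative response bias.

c = 0.191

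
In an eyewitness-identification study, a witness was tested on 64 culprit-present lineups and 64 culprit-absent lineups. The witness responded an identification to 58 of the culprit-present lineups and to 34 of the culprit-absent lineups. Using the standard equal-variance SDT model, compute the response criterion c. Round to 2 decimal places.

c = -0.70

H = 58/64 = 0.9062
FA = 34/64 = 0.5312
z(H) = 1.3177
z(FA) = 0.0783
c = −½·[z(H) + z(FA)] = −0.5 × (1.3177 + 0.0783) = -0.6980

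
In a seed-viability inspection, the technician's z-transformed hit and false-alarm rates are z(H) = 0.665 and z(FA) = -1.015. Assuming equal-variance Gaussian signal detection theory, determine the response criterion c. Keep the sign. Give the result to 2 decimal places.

c = −½·[z(H) + z(FA)] = −½·(0.665 + (-1.015)) = 0.175
c > 0: the technician has a conservative response bias.

c = 0.18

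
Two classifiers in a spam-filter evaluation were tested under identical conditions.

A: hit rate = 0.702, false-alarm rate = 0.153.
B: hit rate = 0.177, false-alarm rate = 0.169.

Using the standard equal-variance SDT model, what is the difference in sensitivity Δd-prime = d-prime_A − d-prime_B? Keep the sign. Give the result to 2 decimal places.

A: z(0.702) = 0.530, z(0.153) = -1.024, d' = 1.554
B: z(0.177) = -0.927, z(0.169) = -0.958, d' = 0.031
Δd' = d'_A − d'_B = 1.554 − 0.031 = 1.523
A has the higher sensitivity.

Δd-prime = 1.52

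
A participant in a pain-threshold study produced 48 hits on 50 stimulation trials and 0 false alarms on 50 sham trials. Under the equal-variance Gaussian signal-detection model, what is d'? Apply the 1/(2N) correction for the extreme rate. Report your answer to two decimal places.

The false-alarm rate is 0/50 = 0, so apply the 1/(2N) correction: FA → 1/(2·50) = 0.01000.
z(H) = z(0.96000) = 1.751
z(FA) = z(0.01000) = -2.326
d' = 1.751 − (-2.326) = 4.077

d' = 4.08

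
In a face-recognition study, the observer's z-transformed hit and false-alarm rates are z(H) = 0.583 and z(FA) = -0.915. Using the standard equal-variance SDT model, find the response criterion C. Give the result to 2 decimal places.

c = −½·[z(H) + z(FA)] = −½·(0.583 + (-0.915)) = 0.166

C = 0.17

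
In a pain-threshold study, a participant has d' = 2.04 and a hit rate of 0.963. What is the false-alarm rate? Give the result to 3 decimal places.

z(hit rate) = z(0.963) = 1.7866
z(FA) = z(H) − d' = 1.7866 − 2.04 = -0.2534
false-alarm rate = Φ(-0.2534) = 0.4000

false-alarm rate = 0.400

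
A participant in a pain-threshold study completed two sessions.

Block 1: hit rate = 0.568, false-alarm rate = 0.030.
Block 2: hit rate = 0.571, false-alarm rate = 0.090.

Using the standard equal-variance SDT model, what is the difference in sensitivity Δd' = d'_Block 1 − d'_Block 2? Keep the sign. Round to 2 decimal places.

Block 1: z(0.568) = 0.171, z(0.030) = -1.881, d' = 2.052
Block 2: z(0.571) = 0.179, z(0.090) = -1.341, d' = 1.520
Δd' = d'_Block 1 − d'_Block 2 = 2.052 − 1.520 = 0.532
Block 1 has the higher sensitivity.

Δd' = 0.53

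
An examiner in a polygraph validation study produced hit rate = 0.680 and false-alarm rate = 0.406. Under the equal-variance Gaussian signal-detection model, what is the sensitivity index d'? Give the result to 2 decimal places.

Φ⁻¹(H) = Φ⁻¹(0.680) = 0.468
Φ⁻¹(FA) = Φ⁻¹(0.406) = -0.238
d' = z(H) − z(FA) = 0.468 − (-0.238) = 0.706

d' = 0.71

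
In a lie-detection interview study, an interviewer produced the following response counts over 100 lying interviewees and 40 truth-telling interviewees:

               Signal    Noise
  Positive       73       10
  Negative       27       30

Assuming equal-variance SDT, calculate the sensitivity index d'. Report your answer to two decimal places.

d' = 1.29

H = 73/100 = 0.7300
FA = 10/40 = 0.2500
z(H) = 0.613
z(FA) = -0.674
d' = z(H) − z(FA) = 0.613 − (-0.674) = 1.287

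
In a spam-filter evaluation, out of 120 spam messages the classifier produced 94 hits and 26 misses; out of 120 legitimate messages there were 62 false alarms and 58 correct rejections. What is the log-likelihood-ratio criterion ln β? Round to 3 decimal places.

H = 94/120 = 0.7833
FA = 62/120 = 0.5167
Φ⁻¹(H) = Φ⁻¹(0.7833) = 0.7834
Φ⁻¹(FA) = Φ⁻¹(0.5167) = 0.0419
ln β = −½·[z(H)² − z(FA)²] = −0.5 × (0.6137 − 0.0018) = -0.30595

ln β = -0.306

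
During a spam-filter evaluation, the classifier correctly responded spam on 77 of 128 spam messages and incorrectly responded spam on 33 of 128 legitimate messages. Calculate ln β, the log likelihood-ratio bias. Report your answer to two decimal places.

ln β = 0.18

H = 77/128 = 0.6016
FA = 33/128 = 0.2578
z(0.6016) = 0.257, z(0.2578) = -0.650
ln β = −½·[z(H)² − z(FA)²] = −0.5 × (0.066 − 0.423) = 0.1785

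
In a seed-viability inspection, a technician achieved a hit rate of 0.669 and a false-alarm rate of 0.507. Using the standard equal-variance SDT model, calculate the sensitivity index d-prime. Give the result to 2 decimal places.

z(0.669) = 0.4372, z(0.507) = 0.0175
d' = z(H) − z(FA) = 0.4372 − 0.0175 = 0.4197

d-prime = 0.42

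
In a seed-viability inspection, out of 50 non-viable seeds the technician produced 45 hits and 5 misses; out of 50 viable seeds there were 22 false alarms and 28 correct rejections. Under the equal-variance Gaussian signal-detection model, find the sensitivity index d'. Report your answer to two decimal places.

H = 45/50 = 0.9000
FA = 22/50 = 0.4400
z(H) = z(0.9000) = 1.2816
z(FA) = z(0.4400) = -0.1510
d' = z(H) − z(FA) = 1.2816 − (-0.1510) = 1.4326

d' = 1.43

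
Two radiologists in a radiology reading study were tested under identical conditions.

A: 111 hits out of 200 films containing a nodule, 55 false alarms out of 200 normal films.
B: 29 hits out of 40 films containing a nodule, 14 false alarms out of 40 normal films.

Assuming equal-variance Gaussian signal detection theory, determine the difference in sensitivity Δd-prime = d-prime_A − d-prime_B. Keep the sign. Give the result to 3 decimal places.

Δd-prime = -0.247

A: z(0.5550) = 0.1383, z(0.2750) = -0.5978, d' = 0.7361
B: z(0.7250) = 0.5978, z(0.3500) = -0.3853, d' = 0.9831
Δd' = d'_A − d'_B = 0.7361 − 0.9831 = -0.2470
B has the higher sensitivity.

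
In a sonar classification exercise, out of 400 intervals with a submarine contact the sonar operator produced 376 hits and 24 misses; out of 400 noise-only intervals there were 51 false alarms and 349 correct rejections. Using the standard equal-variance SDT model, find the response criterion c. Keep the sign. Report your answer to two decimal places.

H = 376/400 = 0.9400
FA = 51/400 = 0.1275
z(H) = z(0.9400) = 1.5548
z(FA) = z(0.1275) = -1.1383
c = −½·[z(H) + z(FA)] = −0.5 × (1.5548 + (-1.1383)) = -0.20825

c = -0.21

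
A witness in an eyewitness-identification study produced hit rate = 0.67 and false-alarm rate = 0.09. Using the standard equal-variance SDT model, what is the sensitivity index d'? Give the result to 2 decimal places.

d' = 1.78

Φ⁻¹(H) = 0.4399
Φ⁻¹(FA) = -1.3408
d' = z(H) − z(FA) = 0.4399 − (-1.3408) = 1.7807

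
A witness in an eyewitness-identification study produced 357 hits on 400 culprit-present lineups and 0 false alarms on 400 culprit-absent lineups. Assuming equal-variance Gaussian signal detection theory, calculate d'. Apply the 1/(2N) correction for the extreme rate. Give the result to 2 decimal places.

The false-alarm rate is 0/400 = 0, so apply the 1/(2N) correction: FA → 1/(2·400) = 0.00125.
z(H) = z(0.89250) = 1.240
z(FA) = z(0.00125) = -3.023
d' = 1.240 − (-3.023) = 4.263

d' = 4.26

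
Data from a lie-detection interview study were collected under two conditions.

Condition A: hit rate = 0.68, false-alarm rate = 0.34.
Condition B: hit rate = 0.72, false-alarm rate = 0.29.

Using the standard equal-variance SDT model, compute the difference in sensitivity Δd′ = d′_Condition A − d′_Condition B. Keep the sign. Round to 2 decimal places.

Condition A: z(0.68) = 0.468, z(0.34) = -0.412, d' = 0.880
Condition B: z(0.72) = 0.583, z(0.29) = -0.553, d' = 1.136
Δd' = d'_Condition A − d'_Condition B = 0.880 − 1.136 = -0.256
Condition B has the higher sensitivity.

Δd′ = -0.26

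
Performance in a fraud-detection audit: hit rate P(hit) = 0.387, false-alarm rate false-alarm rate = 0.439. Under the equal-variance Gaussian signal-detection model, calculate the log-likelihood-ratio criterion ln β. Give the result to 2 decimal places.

z(H) = z(0.387) = -0.287
z(FA) = z(0.439) = -0.154
ln β = −½·[z(H)² − z(FA)²] = −0.5 × (0.082 − 0.024) = -0.029

ln β = -0.03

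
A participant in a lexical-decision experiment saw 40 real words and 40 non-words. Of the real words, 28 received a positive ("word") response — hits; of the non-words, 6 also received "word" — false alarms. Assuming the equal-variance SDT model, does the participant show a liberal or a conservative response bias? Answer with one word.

conservative

z(H) = 0.524, z(FA) = -1.036
c = −½·(z(H) + z(FA)) = 0.256
c > 0 → conservative criterion (biased toward responding “no”).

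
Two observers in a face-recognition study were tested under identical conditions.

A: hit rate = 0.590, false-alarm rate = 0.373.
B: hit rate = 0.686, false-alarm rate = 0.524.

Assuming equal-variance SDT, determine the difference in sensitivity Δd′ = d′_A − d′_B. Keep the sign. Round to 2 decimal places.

Δd′ = 0.13

A: z(0.590) = 0.228, z(0.373) = -0.324, d' = 0.552
B: z(0.686) = 0.485, z(0.524) = 0.060, d' = 0.425
Δd' = d'_A − d'_B = 0.552 − 0.425 = 0.127
A has the higher sensitivity.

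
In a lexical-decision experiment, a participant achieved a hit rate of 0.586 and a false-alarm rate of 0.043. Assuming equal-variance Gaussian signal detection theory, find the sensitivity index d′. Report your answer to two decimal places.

d′ = 1.93

z(0.586) = 0.2173, z(0.043) = -1.7169
d' = z(H) − z(FA) = 0.2173 − (-1.7169) = 1.9342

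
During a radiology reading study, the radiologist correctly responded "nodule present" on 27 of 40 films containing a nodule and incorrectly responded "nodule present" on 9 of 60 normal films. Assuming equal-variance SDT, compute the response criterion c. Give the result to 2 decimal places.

c = 0.29

H = 27/40 = 0.6750
FA = 9/60 = 0.1500
z(0.6750) = 0.4538, z(0.1500) = -1.0364
c = −½·[z(H) + z(FA)] = −0.5 × (0.4538 + (-1.0364)) = 0.2913
c > 0: the radiologist has a conservative response bias.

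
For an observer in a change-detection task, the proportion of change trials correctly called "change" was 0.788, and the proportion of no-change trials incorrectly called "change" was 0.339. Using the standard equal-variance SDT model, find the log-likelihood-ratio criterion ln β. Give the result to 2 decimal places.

ln β = -0.23

Φ⁻¹(0.788) = 0.800, Φ⁻¹(0.339) = -0.415
ln β = −½·[z(H)² − z(FA)²] = −0.5 × (0.640 − 0.172) = -0.234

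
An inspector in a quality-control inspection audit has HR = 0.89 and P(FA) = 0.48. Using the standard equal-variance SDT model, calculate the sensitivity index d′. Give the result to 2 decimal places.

z(H) = 1.2265
z(FA) = -0.0502
d' = z(H) − z(FA) = 1.2265 − (-0.0502) = 1.2767

d′ = 1.28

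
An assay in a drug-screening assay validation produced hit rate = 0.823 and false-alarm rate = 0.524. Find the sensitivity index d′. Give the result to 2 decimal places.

z(H) = z(0.823) = 0.927
z(FA) = z(0.524) = 0.060
d' = z(H) − z(FA) = 0.927 − 0.060 = 0.867

d′ = 0.87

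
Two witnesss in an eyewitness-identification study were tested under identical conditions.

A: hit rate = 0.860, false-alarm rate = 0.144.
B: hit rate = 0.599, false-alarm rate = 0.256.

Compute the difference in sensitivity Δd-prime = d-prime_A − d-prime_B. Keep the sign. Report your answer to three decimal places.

A: z(0.860) = 1.0803, z(0.144) = -1.0625, d' = 2.1428
B: z(0.599) = 0.2508, z(0.256) = -0.6557, d' = 0.9065
Δd' = d'_A − d'_B = 2.1428 − 0.9065 = 1.2363
A has the higher sensitivity.

Δd-prime = 1.236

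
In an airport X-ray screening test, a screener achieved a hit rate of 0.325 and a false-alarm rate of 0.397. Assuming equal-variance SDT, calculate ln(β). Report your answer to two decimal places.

ln β = -0.07

Φ⁻¹(0.325) = -0.454, Φ⁻¹(0.397) = -0.261
ln β = −½·[z(H)² − z(FA)²] = −0.5 × (0.206 − 0.068) = -0.069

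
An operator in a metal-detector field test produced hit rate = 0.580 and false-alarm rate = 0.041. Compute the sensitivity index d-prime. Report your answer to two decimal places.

z(0.580) = 0.2019, z(0.041) = -1.7392
d' = z(H) − z(FA) = 0.2019 − (-1.7392) = 1.9411

d-prime = 1.94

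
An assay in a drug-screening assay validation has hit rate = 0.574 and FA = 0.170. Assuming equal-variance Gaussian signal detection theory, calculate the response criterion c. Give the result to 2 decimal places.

z(H) = 0.187
z(FA) = -0.954
c = −½·[z(H) + z(FA)] = −0.5 × (0.187 + (-0.954)) = 0.3835

c = 0.38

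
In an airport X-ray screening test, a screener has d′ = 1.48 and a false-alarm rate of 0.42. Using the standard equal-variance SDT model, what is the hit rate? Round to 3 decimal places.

z(false-alarm rate) = z(0.42) = -0.2019
z(H) = z(FA) + d' = -0.2019 + 1.48 = 1.2781
hit rate = Φ(1.2781) = 0.8994

hit rate = 0.899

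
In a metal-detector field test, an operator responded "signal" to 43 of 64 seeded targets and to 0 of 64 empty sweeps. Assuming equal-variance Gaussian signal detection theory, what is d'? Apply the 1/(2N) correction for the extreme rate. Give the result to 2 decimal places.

The false-alarm rate is 0/64 = 0, so apply the 1/(2N) correction: FA → 1/(2·64) = 0.00781.
z(H) = z(0.67188) = 0.445
z(FA) = z(0.00781) = -2.418
d' = 0.445 − (-2.418) = 2.863

d' = 2.86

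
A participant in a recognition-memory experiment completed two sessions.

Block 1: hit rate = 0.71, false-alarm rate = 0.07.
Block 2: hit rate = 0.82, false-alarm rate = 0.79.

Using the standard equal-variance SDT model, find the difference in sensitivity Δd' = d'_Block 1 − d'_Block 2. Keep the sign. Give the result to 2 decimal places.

Δd' = 1.92

Block 1: z(0.71) = 0.553, z(0.07) = -1.476, d' = 2.029
Block 2: z(0.82) = 0.915, z(0.79) = 0.806, d' = 0.109
Δd' = d'_Block 1 − d'_Block 2 = 2.029 − 0.109 = 1.920
Block 1 has the higher sensitivity.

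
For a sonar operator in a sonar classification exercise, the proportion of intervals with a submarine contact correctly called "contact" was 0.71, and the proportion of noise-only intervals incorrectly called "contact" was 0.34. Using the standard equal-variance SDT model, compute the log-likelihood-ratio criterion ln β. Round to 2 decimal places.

z(H) = z(0.71) = 0.553
z(FA) = z(0.34) = -0.412
ln β = −½·[z(H)² − z(FA)²] = −0.5 × (0.306 − 0.170) = -0.068

ln β = -0.07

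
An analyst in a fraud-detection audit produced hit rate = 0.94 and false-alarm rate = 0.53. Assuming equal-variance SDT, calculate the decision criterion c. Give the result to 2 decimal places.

c = -0.82

Φ⁻¹(H) = Φ⁻¹(0.94) = 1.5548
Φ⁻¹(FA) = Φ⁻¹(0.53) = 0.0753
c = −½·[z(H) + z(FA)] = −0.5 × (1.5548 + 0.0753) = -0.81505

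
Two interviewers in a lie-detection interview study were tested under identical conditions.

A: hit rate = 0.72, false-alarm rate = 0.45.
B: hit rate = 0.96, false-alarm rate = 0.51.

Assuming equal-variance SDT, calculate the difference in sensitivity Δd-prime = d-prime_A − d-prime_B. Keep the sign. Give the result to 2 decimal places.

A: z(0.72) = 0.583, z(0.45) = -0.126, d' = 0.709
B: z(0.96) = 1.751, z(0.51) = 0.025, d' = 1.726
Δd' = d'_A − d'_B = 0.709 − 1.726 = -1.017
B has the higher sensitivity.

Δd-prime = -1.02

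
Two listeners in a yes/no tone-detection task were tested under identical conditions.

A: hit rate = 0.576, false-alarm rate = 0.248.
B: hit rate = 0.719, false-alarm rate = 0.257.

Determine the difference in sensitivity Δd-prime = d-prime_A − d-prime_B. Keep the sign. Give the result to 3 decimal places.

A: z(0.576) = 0.1917, z(0.248) = -0.6808, d' = 0.8725
B: z(0.719) = 0.5799, z(0.257) = -0.6526, d' = 1.2325
Δd' = d'_A − d'_B = 0.8725 − 1.2325 = -0.3600
B has the higher sensitivity.

Δd-prime = -0.360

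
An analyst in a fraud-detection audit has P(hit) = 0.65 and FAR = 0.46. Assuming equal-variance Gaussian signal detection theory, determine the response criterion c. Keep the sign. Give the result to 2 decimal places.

c = -0.14

z(H) = z(0.65) = 0.385
z(FA) = z(0.46) = -0.100
c = −½·[z(H) + z(FA)] = −0.5 × (0.385 + (-0.100)) = -0.1425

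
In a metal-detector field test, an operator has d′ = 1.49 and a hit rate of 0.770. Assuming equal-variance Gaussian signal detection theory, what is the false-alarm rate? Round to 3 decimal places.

false-alarm rate = 0.226

z(hit rate) = z(0.770) = 0.7388
z(FA) = z(H) − d' = 0.7388 − 1.49 = -0.7512
false-alarm rate = Φ(-0.7512) = 0.2263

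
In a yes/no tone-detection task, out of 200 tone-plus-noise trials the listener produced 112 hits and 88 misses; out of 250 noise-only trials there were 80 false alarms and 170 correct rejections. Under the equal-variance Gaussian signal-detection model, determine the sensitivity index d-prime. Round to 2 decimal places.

H = 112/200 = 0.5600
FA = 80/250 = 0.3200
Φ⁻¹(0.5600) = 0.151, Φ⁻¹(0.3200) = -0.468
d' = z(H) − z(FA) = 0.151 − (-0.468) = 0.619

d-prime = 0.62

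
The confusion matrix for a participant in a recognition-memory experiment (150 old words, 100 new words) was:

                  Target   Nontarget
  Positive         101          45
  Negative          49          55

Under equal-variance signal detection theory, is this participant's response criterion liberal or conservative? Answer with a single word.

z(H) = 0.449, z(FA) = -0.126
c = −½·(z(H) + z(FA)) = -0.1615
c < 0 → liberal criterion (biased toward responding “yes”).

liberal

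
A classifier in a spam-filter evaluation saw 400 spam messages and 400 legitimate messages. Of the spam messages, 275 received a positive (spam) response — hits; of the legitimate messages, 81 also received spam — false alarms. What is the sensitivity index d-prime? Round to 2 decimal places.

H = 275/400 = 0.6875
FA = 81/400 = 0.2025
Φ⁻¹(H) = 0.4888
Φ⁻¹(FA) = -0.8327
d' = z(H) − z(FA) = 0.4888 − (-0.8327) = 1.3215

d-prime = 1.32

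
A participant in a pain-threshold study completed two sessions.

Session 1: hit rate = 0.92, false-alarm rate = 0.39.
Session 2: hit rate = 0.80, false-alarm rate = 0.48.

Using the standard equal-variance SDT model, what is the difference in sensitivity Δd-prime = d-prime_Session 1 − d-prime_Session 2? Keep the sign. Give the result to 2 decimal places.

Δd-prime = 0.79

Session 1: z(0.92) = 1.405, z(0.39) = -0.279, d' = 1.684
Session 2: z(0.80) = 0.842, z(0.48) = -0.050, d' = 0.892
Δd' = d'_Session 1 − d'_Session 2 = 1.684 − 0.892 = 0.792
Session 1 has the higher sensitivity.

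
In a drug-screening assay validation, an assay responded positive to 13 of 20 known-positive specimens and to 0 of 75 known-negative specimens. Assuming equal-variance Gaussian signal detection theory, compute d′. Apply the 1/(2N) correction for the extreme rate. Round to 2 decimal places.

The false-alarm rate is 0/75 = 0, so apply the 1/(2N) correction: FA → 1/(2·75) = 0.00667.
z(H) = z(0.65000) = 0.385
z(FA) = z(0.00667) = -2.475
d' = 0.385 − (-2.475) = 2.860

d′ = 2.86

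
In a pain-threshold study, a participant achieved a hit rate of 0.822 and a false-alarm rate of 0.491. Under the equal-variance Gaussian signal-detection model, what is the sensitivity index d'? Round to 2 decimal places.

d' = 0.95

z(H) = z(0.822) = 0.923
z(FA) = z(0.491) = -0.023
d' = z(H) − z(FA) = 0.923 − (-0.023) = 0.946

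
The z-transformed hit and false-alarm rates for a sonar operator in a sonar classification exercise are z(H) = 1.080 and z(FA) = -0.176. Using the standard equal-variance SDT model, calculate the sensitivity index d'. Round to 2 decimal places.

d' = 1.26

d' = z(H) − z(FA) = 1.080 − (-0.176) = 1.256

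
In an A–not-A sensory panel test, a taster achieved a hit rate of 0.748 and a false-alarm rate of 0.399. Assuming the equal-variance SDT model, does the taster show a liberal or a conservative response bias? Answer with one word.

liberal

z(H) = 0.668, z(FA) = -0.256
c = −½·(z(H) + z(FA)) = -0.206
c < 0 → liberal criterion (biased toward responding “yes”).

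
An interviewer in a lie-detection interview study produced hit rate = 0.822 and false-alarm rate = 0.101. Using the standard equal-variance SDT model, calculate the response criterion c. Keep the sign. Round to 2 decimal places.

c = 0.18

Φ⁻¹(H) = 0.923
Φ⁻¹(FA) = -1.276
c = −½·[z(H) + z(FA)] = −0.5 × (0.923 + (-1.276)) = 0.1765
c > 0: the interviewer has a conservative response bias.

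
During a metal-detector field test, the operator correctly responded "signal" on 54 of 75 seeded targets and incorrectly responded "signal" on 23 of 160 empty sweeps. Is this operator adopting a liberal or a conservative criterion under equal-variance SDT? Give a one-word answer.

conservative

z(H) = 0.583, z(FA) = -1.064
c = −½·(z(H) + z(FA)) = 0.2405
c > 0 → conservative criterion (biased toward responding “no”).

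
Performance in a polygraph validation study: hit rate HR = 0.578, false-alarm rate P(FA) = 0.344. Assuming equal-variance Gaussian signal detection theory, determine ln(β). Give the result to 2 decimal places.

z(H) = 0.197
z(FA) = -0.402
ln β = −½·[z(H)² − z(FA)²] = −0.5 × (0.039 − 0.162) = 0.0615

ln β = 0.06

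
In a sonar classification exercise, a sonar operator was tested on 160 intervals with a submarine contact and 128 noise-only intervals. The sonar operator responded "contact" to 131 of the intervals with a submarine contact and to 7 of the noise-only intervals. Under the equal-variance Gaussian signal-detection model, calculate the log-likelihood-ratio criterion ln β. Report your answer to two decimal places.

ln β = 0.87

H = 131/160 = 0.8187
FA = 7/128 = 0.0547
z(H) = 0.910
z(FA) = -1.601
ln β = −½·[z(H)² − z(FA)²] = −0.5 × (0.828 − 2.563) = 0.8675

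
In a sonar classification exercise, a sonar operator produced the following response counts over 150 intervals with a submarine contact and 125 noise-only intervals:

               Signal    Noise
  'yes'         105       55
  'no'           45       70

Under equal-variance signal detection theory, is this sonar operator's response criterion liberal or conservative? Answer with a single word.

z(H) = 0.524, z(FA) = -0.151
c = −½·(z(H) + z(FA)) = -0.1865
c < 0 → liberal criterion (biased toward responding “yes”).

liberal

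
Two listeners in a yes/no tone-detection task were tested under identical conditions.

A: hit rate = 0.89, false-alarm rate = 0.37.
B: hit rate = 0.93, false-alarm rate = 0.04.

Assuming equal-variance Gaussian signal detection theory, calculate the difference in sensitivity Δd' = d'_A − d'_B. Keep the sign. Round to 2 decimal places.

A: z(0.89) = 1.227, z(0.37) = -0.332, d' = 1.559
B: z(0.93) = 1.476, z(0.04) = -1.751, d' = 3.227
Δd' = d'_A − d'_B = 1.559 − 3.227 = -1.668
B has the higher sensitivity.

Δd' = -1.67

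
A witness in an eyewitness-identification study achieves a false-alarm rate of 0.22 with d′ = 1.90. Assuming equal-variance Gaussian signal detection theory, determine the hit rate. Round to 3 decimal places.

z(false-alarm rate) = z(0.22) = -0.7722
z(H) = z(FA) + d' = -0.7722 + 1.90 = 1.1278
hit rate = Φ(1.1278) = 0.8703

hit rate = 0.870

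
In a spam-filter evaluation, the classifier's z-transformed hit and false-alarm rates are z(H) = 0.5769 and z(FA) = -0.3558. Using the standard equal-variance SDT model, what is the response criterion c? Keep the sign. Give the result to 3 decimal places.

c = −½·[z(H) + z(FA)] = −½·(0.5769 + (-0.3558)) = -0.11055

c = -0.111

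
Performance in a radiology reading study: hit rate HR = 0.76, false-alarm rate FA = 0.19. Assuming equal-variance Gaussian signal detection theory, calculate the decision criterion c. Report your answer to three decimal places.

z(H) = z(0.76) = 0.7063
z(FA) = z(0.19) = -0.8779
c = −½·[z(H) + z(FA)] = −0.5 × (0.7063 + (-0.8779)) = 0.0858
c > 0: the radiologist has a conservative response bias.

c = 0.086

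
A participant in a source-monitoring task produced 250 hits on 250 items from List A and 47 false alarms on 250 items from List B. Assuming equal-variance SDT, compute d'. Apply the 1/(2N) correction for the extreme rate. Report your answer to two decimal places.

d' = 3.76

The hit rate is 250/250 = 1, so apply the 1/(2N) correction: H → 1 − 1/(2·250) = 0.99800.
z(H) = z(0.99800) = 2.878
z(FA) = z(0.18800) = -0.885
d' = 2.878 − (-0.885) = 3.763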